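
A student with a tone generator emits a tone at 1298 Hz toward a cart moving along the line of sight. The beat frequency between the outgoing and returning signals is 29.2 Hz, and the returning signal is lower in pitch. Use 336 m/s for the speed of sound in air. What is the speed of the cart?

3.8 m/s

Double Doppler shift off a moving reflector: f₂ = f₀ · (v + u)/(v − u) (u > 0 toward emitter).
Returning signal is lower, so f₂ = f₀ − Δf = 1298 − 29.2 = 1268.8 Hz.
Rearranging, u = v · (f₂ − f₀)/(f₂ + f₀) = 336 × -29.2/2566.8 ≈ -3.8 m/s.
So the cart is moving at 3.8 m/s away from the emitter.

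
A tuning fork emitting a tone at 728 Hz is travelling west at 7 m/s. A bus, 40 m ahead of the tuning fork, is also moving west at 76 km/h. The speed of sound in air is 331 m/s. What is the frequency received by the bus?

696 Hz

76 km/h = 21.11 m/s.
The bus is ahead, so the tuning fork is moving toward it while the bus is moving away from the tuning fork.
General Doppler shift: f' = f · (v − v_o)/(v − v_s).
f' = 728 × (331 − 21.11)/(331 − 7) = 728 × 309.89/324 ≈ 696 Hz.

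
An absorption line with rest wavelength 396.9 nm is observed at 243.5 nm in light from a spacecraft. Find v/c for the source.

λ'/λ₀ = 0.6135 < 1 (blueshift), so the source is approaching.
λ'/λ₀ = √((1 − β)/(1 + β)) for an approaching source ⇒ β = (1 − r²)/(1 + r²) with r = λ'/λ₀.
β = (1 − 0.3764)/(1 + 0.3764) ≈ 0.453.

0.453c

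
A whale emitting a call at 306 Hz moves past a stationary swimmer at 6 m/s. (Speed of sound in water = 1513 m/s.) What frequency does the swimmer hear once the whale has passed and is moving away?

Receding: f₂ = f · v/(v + v_s) = 306 × 1513/1519 ≈ 305 Hz.

305 Hz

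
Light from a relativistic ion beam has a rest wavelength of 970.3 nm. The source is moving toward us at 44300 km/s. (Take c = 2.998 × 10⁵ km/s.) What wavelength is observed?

β = v/c = 44300/299800 = 0.1478.
Relativistic Doppler for wavelength: λ' = λ₀ · √((1 − β)/(1 + β)).
λ' = 970.3 × √(0.8522/1.1478) = 970.3 × 0.86169 ≈ 836.1 nm.

836.1 nm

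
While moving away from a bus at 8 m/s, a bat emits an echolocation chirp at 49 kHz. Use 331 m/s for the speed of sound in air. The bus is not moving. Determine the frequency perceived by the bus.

47.8 kHz

With the source moving away from a stationary observer, f' = f · v/(v + v_s).
f' = 49 × 331/(331 + 8) = 49 × 331/339 ≈ 47.8 kHz.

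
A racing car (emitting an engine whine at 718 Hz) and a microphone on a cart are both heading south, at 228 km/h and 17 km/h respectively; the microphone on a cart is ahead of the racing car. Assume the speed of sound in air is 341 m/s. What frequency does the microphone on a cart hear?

870 Hz

228 km/h = 63.33 m/s; 17 km/h = 4.722 m/s.
The microphone on a cart is ahead, so the racing car is moving toward it while the microphone on a cart is moving away from the racing car.
General Doppler shift: f' = f · (v − v_o)/(v − v_s).
f' = 718 × (341 − 4.722)/(341 − 63.33) = 718 × 336.28/277.67 ≈ 870 Hz.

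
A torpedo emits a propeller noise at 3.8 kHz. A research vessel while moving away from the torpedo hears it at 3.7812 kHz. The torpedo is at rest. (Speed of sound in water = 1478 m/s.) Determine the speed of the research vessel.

f' = f · (v − v_o)/v ⇒ v_o = v · |f'/f − 1|.
v_o = 1478 × |3.7812/3.8 − 1| = 1478 × 0.004947 ≈ 7.3 m/s.

7.3 m/s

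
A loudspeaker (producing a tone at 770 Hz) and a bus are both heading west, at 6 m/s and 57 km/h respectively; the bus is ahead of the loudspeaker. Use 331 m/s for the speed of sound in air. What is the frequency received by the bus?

747 Hz

57 km/h = 15.83 m/s.
The bus is ahead, so the loudspeaker is moving toward it while the bus is moving away from the loudspeaker.
Both move, so f' = f · (v − v_o)/(v − v_s).
f' = 770 × (331 − 15.83)/(331 − 6) = 770 × 315.17/325 ≈ 747 Hz.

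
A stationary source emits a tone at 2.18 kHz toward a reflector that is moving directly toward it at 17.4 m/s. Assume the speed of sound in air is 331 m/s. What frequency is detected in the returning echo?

At the reflector (a moving observer), f₁ = f₀ · (v + u)/v = 2.18 × 348.4/331 ≈ 2.29 kHz.
On reflection it acts as a source moving toward the stationary detector: f₂ = f₁ · v/(v − u) = 2.29 × 331/313.6 ≈ 2.42 kHz.

2.42 kHz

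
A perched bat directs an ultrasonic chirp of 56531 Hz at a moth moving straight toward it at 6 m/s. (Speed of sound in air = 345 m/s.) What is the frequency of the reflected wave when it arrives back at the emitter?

58532 Hz

The moth first receives the wave as a moving observer: f₁ = f₀ · (v + u)/v = 56531 × (345 + 6)/345 ≈ 57514 Hz.
The reflection then acts as a moving source: f₂ = f₁ · v/(v − u) ≈ 58532 Hz.
Equivalently f₂ = f₀ · (v + u)/(v − u).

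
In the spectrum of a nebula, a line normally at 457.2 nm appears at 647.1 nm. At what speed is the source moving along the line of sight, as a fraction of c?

0.334c

λ'/λ₀ = 1.4154 > 1 (redshift), so the source is receding.
λ'/λ₀ = √((1 + β)/(1 − β)) for a receding source ⇒ β = (r² − 1)/(r² + 1) with r = λ'/λ₀.
β = (2.0032 − 1)/(2.0032 + 1) ≈ 0.334.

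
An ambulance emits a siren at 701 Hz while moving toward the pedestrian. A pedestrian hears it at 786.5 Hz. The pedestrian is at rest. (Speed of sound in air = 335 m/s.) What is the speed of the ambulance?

f' = f · v/(v − v_s) ⇒ v_s = v · |1 − f/f'|.
v_s = 335 × |1 − 701/786.5| = 335 × 0.1087 ≈ 36 m/s.

36 m/s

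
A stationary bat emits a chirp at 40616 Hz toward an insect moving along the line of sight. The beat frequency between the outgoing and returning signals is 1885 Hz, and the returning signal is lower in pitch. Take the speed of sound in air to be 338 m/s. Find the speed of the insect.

Double Doppler shift off a moving reflector: f₂ = f₀ · (v + u)/(v − u) (u > 0 toward emitter).
Returning signal is lower, so f₂ = f₀ − Δf = 40616 − 1885 = 38731 Hz.
Rearranging, u = v · (f₂ − f₀)/(f₂ + f₀) = 338 × -1885/79347 ≈ -8.0 m/s.
So the insect is moving at 8.0 m/s away from the emitter.

8.0 m/s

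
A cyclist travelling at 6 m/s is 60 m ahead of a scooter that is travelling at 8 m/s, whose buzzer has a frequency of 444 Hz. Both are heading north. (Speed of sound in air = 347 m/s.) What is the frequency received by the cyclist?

447 Hz

The cyclist is ahead, so the scooter is moving toward it while the cyclist is moving away from the scooter.
Both move, so f' = f · (v − v_o)/(v − v_s).
f' = 444 × (347 − 6)/(347 − 8) = 444 × 341/339 ≈ 447 Hz.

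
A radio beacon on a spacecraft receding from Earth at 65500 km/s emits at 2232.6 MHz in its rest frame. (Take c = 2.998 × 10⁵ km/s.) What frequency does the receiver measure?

1788.0 MHz

β = v/c = 65500/299800 = 0.2185.
Relativistic Doppler for frequency: f' = f₀ · √((1 − β)/(1 + β)).
f' = 2232.6 × √(0.7815/1.2185) = 2232.6 × 0.80087 ≈ 1788.0 MHz.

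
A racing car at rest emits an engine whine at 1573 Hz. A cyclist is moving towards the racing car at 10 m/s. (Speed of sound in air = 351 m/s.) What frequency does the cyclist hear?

Moving observer, stationary source: f' = f · (v + v_o)/v.
f' = 1573 × (351 + 10)/351 = 1573 × 361/351 ≈ 1618 Hz.

1618 Hz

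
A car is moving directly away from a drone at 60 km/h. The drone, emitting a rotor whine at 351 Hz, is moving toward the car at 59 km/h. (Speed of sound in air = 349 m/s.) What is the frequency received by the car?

59 km/h = 16.39 m/s; 60 km/h = 16.67 m/s.
General Doppler shift: f' = f · (v − v_o)/(v − v_s).
f' = 351 × (349 − 16.67)/(349 − 16.39) = 351 × 332.33/332.61 ≈ 351 Hz.

351 Hz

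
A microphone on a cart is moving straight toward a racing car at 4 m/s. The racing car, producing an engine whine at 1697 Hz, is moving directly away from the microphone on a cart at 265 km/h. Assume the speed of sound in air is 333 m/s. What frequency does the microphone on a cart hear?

1406 Hz

265 km/h = 73.61 m/s.
With source receding and observer approaching, f' = f · (v + v_o)/(v + v_s).
f' = 1697 × (333 + 4)/(333 + 73.61) = 1697 × 337/406.61 ≈ 1406 Hz.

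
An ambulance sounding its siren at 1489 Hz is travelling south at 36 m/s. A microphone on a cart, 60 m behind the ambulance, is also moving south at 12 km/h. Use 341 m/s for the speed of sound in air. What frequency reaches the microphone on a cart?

1360 Hz

12 km/h = 3.333 m/s.
The microphone on a cart is behind, so the ambulance is moving away from it while the microphone on a cart is moving toward the ambulance.
Both move, so f' = f · (v + v_o)/(v + v_s).
f' = 1489 × (341 + 3.333)/(341 + 36) = 1489 × 344.33/377 ≈ 1360 Hz.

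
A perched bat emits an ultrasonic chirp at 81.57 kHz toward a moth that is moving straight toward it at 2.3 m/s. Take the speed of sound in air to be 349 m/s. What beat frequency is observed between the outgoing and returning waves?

1082 Hz

The moth first receives the wave as a moving observer: f₁ = f₀ · (v + u)/v = 81.57 × (349 + 2.3)/349 ≈ 82.108 kHz.
The reflection then acts as a moving source: f₂ = f₁ · v/(v − u) ≈ 82.652 kHz.
Beat frequency (with f₀ = 81570 Hz): |f₂ − f₀| = 2u·f₀/(v − u) = 2 × 2.3 × 81570/346.7 ≈ 1082 Hz.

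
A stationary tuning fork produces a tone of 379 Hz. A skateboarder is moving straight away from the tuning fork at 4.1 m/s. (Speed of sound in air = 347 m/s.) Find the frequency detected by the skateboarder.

375 Hz

Moving observer, stationary source: f' = f · (v − v_o)/v.
f' = 379 × (347 − 4.1)/347 = 379 × 342.9/347 ≈ 375 Hz.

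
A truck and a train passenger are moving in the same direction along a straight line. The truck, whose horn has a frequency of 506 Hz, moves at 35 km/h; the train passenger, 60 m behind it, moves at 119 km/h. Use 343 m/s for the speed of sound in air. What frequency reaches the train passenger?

539 Hz

35 km/h = 9.722 m/s; 119 km/h = 33.06 m/s.
The train passenger is behind, so the truck is moving away from it while the train passenger is moving toward the truck.
General Doppler shift: f' = f · (v + v_o)/(v + v_s).
f' = 506 × (343 + 33.06)/(343 + 9.722) = 506 × 376.06/352.72 ≈ 539 Hz.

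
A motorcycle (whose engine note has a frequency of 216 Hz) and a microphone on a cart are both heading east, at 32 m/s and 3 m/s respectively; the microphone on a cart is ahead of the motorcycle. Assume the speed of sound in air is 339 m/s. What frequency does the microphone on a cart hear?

The microphone on a cart is ahead, so the motorcycle is moving toward it while the microphone on a cart is moving away from the motorcycle.
Both move, so f' = f · (v − v_o)/(v − v_s).
f' = 216 × (339 − 3)/(339 − 32) = 216 × 336/307 ≈ 236 Hz.

236 Hz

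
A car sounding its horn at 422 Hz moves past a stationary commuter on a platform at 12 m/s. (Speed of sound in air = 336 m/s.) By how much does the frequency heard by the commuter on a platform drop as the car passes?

Approaching: f₁ = f · v/(v − v_s) = 422 × 336/324 ≈ 437.6 Hz.
Receding: f₂ = f · v/(v + v_s) = 422 × 336/348 ≈ 407.4 Hz.
Drop: f₁ − f₂ = 2f·v·v_s/(v² − v_s²) = 2 × 422 × 336 × 12/(336² − 12²) ≈ 30.2 Hz.

30.2 Hz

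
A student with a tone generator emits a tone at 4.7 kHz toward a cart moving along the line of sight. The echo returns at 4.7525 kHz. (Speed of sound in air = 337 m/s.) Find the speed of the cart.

1.87 m/s

Double Doppler shift off a moving reflector: f₂ = f₀ · (v + u)/(v − u) (u > 0 toward emitter).
Rearranging, u = v · (f₂ − f₀)/(f₂ + f₀) = 337 × 0.0525/9.4525 ≈ 1.87 m/s.
So the cart is moving at 1.87 m/s toward the emitter.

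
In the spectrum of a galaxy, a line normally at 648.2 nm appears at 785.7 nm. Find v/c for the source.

λ'/λ₀ = 1.2121 > 1 (redshift), so the source is receding.
λ'/λ₀ = √((1 + β)/(1 − β)) for a receding source ⇒ β = (r² − 1)/(r² + 1) with r = λ'/λ₀.
β = (1.4692 − 1)/(1.4692 + 1) ≈ 0.190.

0.190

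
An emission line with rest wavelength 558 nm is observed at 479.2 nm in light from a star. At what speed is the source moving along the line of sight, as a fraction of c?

0.151

λ'/λ₀ = 0.8588 < 1 (blueshift), so the source is approaching.
λ'/λ₀ = √((1 − β)/(1 + β)) for an approaching source ⇒ β = (1 − r²)/(1 + r²) with r = λ'/λ₀.
β = (1 − 0.7375)/(1 + 0.7375) ≈ 0.151.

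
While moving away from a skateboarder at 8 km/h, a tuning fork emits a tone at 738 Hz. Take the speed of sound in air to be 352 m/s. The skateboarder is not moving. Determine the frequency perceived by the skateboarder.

733 Hz

8 km/h = 2.222 m/s.
Only the source moves, away from the listener, so f' = f · v/(v + v_s).
f' = 738 × 352/(352 + 2.222) = 738 × 352/354.2 ≈ 733 Hz.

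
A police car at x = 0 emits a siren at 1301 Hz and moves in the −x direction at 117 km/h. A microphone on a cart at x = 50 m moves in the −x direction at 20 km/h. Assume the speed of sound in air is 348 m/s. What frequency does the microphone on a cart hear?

117 km/h = 32.5 m/s; 20 km/h = 5.556 m/s.
The observer lies on the +x side, so the source is heading away from the observer and the observer is heading toward the source.
General Doppler shift: f' = f · (v + v_o)/(v + v_s).
f' = 1301 × (348 + 5.556)/(348 + 32.5) = 1301 × 353.56/380.5 ≈ 1209 Hz.

1209 Hz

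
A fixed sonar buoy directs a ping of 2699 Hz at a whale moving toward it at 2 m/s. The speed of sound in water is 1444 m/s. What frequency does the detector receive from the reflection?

The whale first receives the wave as a moving observer: f₁ = f₀ · (v + u)/v = 2699 × (1444 + 2)/1444 ≈ 2703 Hz.
On reflection it acts as a source moving toward the stationary detector: f₂ = f₁ · v/(v − u) = 2703 × 1444/1442 ≈ 2706 Hz.
Equivalently f₂ = f₀ · (v + u)/(v − u).

2706 Hz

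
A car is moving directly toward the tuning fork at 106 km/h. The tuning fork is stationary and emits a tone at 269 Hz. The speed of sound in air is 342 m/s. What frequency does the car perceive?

292 Hz

106 km/h = 29.44 m/s.
Moving observer, stationary source: f' = f · (v + v_o)/v.
f' = 269 × (342 + 29.44)/342 = 269 × 371.44/342 ≈ 292 Hz.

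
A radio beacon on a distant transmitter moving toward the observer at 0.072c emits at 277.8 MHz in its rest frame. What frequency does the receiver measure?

Relativistic Doppler for frequency: f' = f₀ · √((1 + β)/(1 − β)).
f' = 277.8 × √(1.0720/0.9280) = 277.8 × 1.07479 ≈ 298.6 MHz.

298.6 MHz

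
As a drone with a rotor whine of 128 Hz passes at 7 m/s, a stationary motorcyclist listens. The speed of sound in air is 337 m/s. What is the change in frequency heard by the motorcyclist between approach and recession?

5.32 Hz

Approaching: f₁ = f · v/(v − v_s) = 128 × 337/330 ≈ 130.72 Hz.
Receding: f₂ = f · v/(v + v_s) = 128 × 337/344 ≈ 125.40 Hz.
Drop: f₁ − f₂ = 2f·v·v_s/(v² − v_s²) = 2 × 128 × 337 × 7/(337² − 7²) ≈ 5.32 Hz.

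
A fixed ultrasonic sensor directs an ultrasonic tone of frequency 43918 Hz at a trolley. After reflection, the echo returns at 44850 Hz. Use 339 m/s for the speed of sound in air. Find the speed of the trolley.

Double Doppler shift off a moving reflector: f₂ = f₀ · (v + u)/(v − u) (u > 0 toward emitter).
Rearranging, u = v · (f₂ − f₀)/(f₂ + f₀) = 339 × 932/88768 ≈ 3.6 m/s.
So the trolley is moving at 3.6 m/s toward the emitter.

3.6 m/s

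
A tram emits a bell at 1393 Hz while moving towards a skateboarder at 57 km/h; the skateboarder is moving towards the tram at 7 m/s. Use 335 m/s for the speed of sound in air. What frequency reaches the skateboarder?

1493 Hz

57 km/h = 15.83 m/s.
Both move, so f' = f · (v + v_o)/(v − v_s).
f' = 1393 × (335 + 7)/(335 − 15.83) = 1393 × 342/319.17 ≈ 1493 Hz.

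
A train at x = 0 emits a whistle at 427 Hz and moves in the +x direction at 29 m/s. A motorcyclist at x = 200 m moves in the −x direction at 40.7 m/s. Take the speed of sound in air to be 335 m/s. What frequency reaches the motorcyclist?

The observer lies on the +x side, so the source is heading toward the observer and the observer is heading toward the source.
Both move, so f' = f · (v + v_o)/(v − v_s).
f' = 427 × (335 + 40.7)/(335 − 29) = 427 × 375.7/306 ≈ 524 Hz.

524 Hz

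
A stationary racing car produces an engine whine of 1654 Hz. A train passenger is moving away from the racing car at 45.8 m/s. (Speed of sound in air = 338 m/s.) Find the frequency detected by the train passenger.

Moving observer, stationary source: f' = f · (v − v_o)/v.
f' = 1654 × (338 − 45.8)/338 = 1654 × 292.2/338 ≈ 1430 Hz.

1430 Hz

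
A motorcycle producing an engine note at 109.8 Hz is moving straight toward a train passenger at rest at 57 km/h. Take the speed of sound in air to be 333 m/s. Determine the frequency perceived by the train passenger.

115 Hz

57 km/h = 15.83 m/s.
Only the source moves, toward the listener, so f' = f · v/(v − v_s).
f' = 109.8 × 333/(333 − 15.83) = 109.8 × 333/317.2 ≈ 115 Hz.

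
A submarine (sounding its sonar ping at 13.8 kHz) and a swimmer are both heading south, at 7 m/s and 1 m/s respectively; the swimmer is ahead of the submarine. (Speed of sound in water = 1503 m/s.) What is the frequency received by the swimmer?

13.86 kHz

The swimmer is ahead, so the submarine is moving toward it while the swimmer is moving away from the submarine.
General Doppler shift: f' = f · (v − v_o)/(v − v_s).
f' = 13.8 × (1503 − 1)/(1503 − 7) = 13.8 × 1502/1496 ≈ 13.86 kHz.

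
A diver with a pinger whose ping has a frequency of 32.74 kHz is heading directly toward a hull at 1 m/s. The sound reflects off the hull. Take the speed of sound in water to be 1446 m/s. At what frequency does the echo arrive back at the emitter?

The hull receives the sound from a moving source: f₁ = f₀ · v/(v − v_e) = 32.74 × 1446/1445 ≈ 32.8 kHz.
On the return leg the diver with a pinger is a moving observer: f₂ = f₁ · (v + v_e)/v = 32.8 × 1447/1446 ≈ 32.8 kHz.
Equivalently f₂ = f₀ · (v + v_e)/(v − v_e).

32.8 kHz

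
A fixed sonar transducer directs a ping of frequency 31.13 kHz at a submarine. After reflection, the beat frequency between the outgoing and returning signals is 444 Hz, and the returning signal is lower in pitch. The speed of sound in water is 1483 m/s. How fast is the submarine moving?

Double Doppler shift off a moving reflector: f₂ = f₀ · (v + u)/(v − u) (u > 0 toward emitter).
Returning signal is lower, so f₂ = f₀ − Δf = 31130 − 444 = 30686 Hz.
Rearranging, u = v · (f₂ − f₀)/(f₂ + f₀) = 1483 × -444/61816 ≈ -10.7 m/s.
So the submarine is moving at 10.7 m/s away from the emitter.

10.7 m/s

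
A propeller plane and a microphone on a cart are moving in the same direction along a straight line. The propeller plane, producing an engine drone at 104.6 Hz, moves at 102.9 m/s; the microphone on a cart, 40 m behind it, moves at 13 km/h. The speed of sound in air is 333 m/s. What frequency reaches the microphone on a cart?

13 km/h = 3.611 m/s.
The microphone on a cart is behind, so the propeller plane is moving away from it while the microphone on a cart is moving toward the propeller plane.
With source receding and observer approaching, f' = f · (v + v_o)/(v + v_s).
f' = 104.6 × (333 + 3.611)/(333 + 102.9) = 104.6 × 336.61/435.9 ≈ 81 Hz.

81 Hz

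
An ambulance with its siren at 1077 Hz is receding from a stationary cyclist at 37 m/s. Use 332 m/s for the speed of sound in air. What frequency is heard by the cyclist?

With the source moving away from a stationary observer, f' = f · v/(v + v_s).
f' = 1077 × 332/(332 + 37) = 1077 × 332/369 ≈ 969 Hz.

969 Hz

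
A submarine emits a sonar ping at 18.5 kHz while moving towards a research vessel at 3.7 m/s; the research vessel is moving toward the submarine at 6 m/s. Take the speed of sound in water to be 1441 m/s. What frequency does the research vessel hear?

18.62 kHz

Both move, so f' = f · (v + v_o)/(v − v_s).
f' = 18.5 × (1441 + 6)/(1441 − 3.7) = 18.5 × 1447/1437.3 ≈ 18.62 kHz.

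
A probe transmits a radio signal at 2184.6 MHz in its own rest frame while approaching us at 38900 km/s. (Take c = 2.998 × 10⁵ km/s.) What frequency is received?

β = v/c = 38900/299800 = 0.1298.
Relativistic Doppler for frequency: f' = f₀ · √((1 + β)/(1 − β)).
f' = 2184.6 × √(1.1298/0.8702) = 2184.6 × 1.13939 ≈ 2489.1 MHz.

2489.1 MHz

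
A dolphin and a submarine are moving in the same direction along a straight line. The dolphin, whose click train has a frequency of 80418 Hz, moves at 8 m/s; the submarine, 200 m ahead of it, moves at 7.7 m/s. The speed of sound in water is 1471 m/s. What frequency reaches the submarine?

The submarine is ahead, so the dolphin is moving toward it while the submarine is moving away from the dolphin.
Both move, so f' = f · (v − v_o)/(v − v_s).
f' = 80418 × (1471 − 7.7)/(1471 − 8) = 80418 × 1463.3/1463 ≈ 80434 Hz.

80434 Hz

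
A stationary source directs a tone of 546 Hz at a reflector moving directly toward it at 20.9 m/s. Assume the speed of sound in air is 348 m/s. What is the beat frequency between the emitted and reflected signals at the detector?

The reflector first receives the wave as a moving observer: f₁ = f₀ · (v + u)/v = 546 × (348 + 20.9)/348 ≈ 578.8 Hz.
The reflection then acts as a moving source: f₂ = f₁ · v/(v − u) ≈ 615.8 Hz.
Beat frequency: |f₂ − f₀| = 2u·f₀/(v − u) = 2 × 20.9 × 546/327.1 ≈ 70 Hz.

70 Hz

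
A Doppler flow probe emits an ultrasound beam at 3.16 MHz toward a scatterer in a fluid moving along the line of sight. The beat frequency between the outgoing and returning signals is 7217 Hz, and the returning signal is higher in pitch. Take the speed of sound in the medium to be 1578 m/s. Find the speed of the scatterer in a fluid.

1.80 m/s

Double Doppler shift off a moving reflector: f₂ = f₀ · (v + u)/(v − u) (u > 0 toward emitter).
Returning signal is higher, so f₂ = f₀ + Δf = 3160000 + 7217 = 3167217 Hz.
Rearranging, u = v · (f₂ − f₀)/(f₂ + f₀) = 1578 × 7217/6327217 ≈ 1.80 m/s.
So the scatterer in a fluid is moving at 1.80 m/s toward the emitter.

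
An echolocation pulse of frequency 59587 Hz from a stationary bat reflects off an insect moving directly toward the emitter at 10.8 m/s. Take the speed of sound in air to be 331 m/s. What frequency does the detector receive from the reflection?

63607 Hz

At the insect (a moving observer), f₁ = f₀ · (v + u)/v = 59587 × 341.8/331 ≈ 61531 Hz.
The reflection then acts as a moving source: f₂ = f₁ · v/(v − u) ≈ 63607 Hz.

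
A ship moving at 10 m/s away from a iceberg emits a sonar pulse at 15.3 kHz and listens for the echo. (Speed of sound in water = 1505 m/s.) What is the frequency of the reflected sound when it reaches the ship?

15.10 kHz

The iceberg receives the sound from a moving source: f₁ = f₀ · v/(v + v_e) = 15.3 × 1505/1515 ≈ 15.20 kHz.
On the return leg the ship is a moving observer: f₂ = f₁ · (v − v_e)/v = 15.20 × 1495/1505 ≈ 15.10 kHz.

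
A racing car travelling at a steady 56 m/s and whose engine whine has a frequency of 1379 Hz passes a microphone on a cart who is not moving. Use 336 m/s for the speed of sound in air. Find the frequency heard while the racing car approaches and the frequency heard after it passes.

Approaching: f₁ = f · v/(v − v_s) = 1379 × 336/280 ≈ 1655 Hz.
Receding: f₂ = f · v/(v + v_s) = 1379 × 336/392 ≈ 1182 Hz.

1655 Hz approaching; 1182 Hz receding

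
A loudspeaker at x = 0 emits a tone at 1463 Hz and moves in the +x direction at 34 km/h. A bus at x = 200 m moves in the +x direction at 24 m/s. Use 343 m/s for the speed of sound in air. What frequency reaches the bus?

34 km/h = 9.444 m/s.
The observer lies on the +x side, so the source is heading toward the observer and the observer is heading away from the source.
With source approaching and observer receding, f' = f · (v − v_o)/(v − v_s).
f' = 1463 × (343 − 24)/(343 − 9.444) = 1463 × 319/333.56 ≈ 1399 Hz.

1399 Hz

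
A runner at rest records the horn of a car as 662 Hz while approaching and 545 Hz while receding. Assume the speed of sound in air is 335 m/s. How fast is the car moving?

32 m/s

f₁/f₂ = (v + v_s)/(v − v_s), so v_s = v · (f₁ − f₂)/(f₁ + f₂).
v_s = 335 × (662 − 545)/(662 + 545) = 335 × 117/1207 ≈ 32 m/s.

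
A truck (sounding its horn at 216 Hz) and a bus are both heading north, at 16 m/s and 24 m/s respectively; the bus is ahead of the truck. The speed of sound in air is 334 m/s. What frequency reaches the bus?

The bus is ahead, so the truck is moving toward it while the bus is moving away from the truck.
Both move, so f' = f · (v − v_o)/(v − v_s).
f' = 216 × (334 − 24)/(334 − 16) = 216 × 310/318 ≈ 211 Hz.

211 Hz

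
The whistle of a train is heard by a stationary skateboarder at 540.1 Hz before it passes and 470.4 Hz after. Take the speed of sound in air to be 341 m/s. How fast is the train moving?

f₁/f₂ = (v + v_s)/(v − v_s), so v_s = v · (f₁ − f₂)/(f₁ + f₂).
v_s = 341 × (540.1 − 470.4)/(540.1 + 470.4) = 341 × 69.7/1010.5 ≈ 23.5 m/s.

23.5 m/s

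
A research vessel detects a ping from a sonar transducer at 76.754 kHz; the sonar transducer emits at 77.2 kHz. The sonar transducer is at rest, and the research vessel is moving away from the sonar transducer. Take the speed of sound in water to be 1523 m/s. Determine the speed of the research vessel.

f' = f · (v − v_o)/v ⇒ v_o = v · |f'/f − 1|.
v_o = 1523 × |76.754/77.2 − 1| = 1523 × 0.005777 ≈ 8.8 m/s.

8.8 m/s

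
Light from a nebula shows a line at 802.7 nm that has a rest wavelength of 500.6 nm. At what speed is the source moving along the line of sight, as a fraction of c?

λ'/λ₀ = 1.6035 > 1 (redshift), so the source is receding.
λ'/λ₀ = √((1 + β)/(1 − β)) for a receding source ⇒ β = (r² − 1)/(r² + 1) with r = λ'/λ₀.
β = (2.5711 − 1)/(2.5711 + 1) ≈ 0.440.

0.440c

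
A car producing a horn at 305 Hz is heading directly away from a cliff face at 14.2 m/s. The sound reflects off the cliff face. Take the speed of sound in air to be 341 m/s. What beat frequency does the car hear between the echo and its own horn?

The cliff face receives the sound from a moving source: f₁ = f₀ · v/(v + v_e) = 305 × 341/355.2 ≈ 292.8 Hz.
On the return leg the car is a moving observer: f₂ = f₁ · (v − v_e)/v = 292.8 × 326.8/341 ≈ 280.6 Hz.
Equivalently f₂ = f₀ · (v − v_e)/(v + v_e).
Beat against the emitted tone: |f₂ − f₀| = 2v_e·f₀/(v + v_e) = 2 × 14.2 × 305/355.2 ≈ 24.4 Hz.

24.4 Hz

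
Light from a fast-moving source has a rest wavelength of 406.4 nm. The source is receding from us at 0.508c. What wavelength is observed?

Relativistic Doppler for wavelength: λ' = λ₀ · √((1 + β)/(1 − β)).
λ' = 406.4 × √(1.5080/0.4920) = 406.4 × 1.75073 ≈ 711.5 nm.

711.5 nm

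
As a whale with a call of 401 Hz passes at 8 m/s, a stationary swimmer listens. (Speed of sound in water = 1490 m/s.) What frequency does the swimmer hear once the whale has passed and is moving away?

399 Hz

Receding: f₂ = f · v/(v + v_s) = 401 × 1490/1498 ≈ 399 Hz.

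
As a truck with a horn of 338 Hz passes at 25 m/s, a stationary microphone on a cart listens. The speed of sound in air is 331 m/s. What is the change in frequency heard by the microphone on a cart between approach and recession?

51.4 Hz

Approaching: f₁ = f · v/(v − v_s) = 338 × 331/306 ≈ 365.6 Hz.
Receding: f₂ = f · v/(v + v_s) = 338 × 331/356 ≈ 314.3 Hz.
Drop: f₁ − f₂ = 2f·v·v_s/(v² − v_s²) = 2 × 338 × 331 × 25/(331² − 25²) ≈ 51.4 Hz.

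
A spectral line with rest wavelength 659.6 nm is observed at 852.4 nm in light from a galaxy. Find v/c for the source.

0.251

λ'/λ₀ = 1.2923 > 1 (redshift), so the source is receding.
λ'/λ₀ = √((1 + β)/(1 − β)) for a receding source ⇒ β = (r² − 1)/(r² + 1) with r = λ'/λ₀.
β = (1.6700 − 1)/(1.6700 + 1) ≈ 0.251.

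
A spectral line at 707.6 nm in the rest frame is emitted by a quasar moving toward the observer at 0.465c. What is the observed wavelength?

Relativistic Doppler for wavelength: λ' = λ₀ · √((1 − β)/(1 + β)).
λ' = 707.6 × √(0.5350/1.4650) = 707.6 × 0.60431 ≈ 427.6 nm.

427.6 nm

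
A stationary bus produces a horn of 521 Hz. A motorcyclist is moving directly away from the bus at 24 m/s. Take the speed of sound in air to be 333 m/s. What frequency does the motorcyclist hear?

483 Hz

Only the observer moves, away from the source, so f' = f · (v − v_o)/v.
f' = 521 × (333 − 24)/333 = 521 × 309/333 ≈ 483 Hz.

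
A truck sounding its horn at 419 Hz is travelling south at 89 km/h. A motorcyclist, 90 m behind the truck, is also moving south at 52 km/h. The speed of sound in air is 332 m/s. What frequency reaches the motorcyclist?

89 km/h = 24.72 m/s; 52 km/h = 14.44 m/s.
The motorcyclist is behind, so the truck is moving away from it while the motorcyclist is moving toward the truck.
General Doppler shift: f' = f · (v + v_o)/(v + v_s).
f' = 419 × (332 + 14.44)/(332 + 24.72) = 419 × 346.44/356.72 ≈ 407 Hz.

407 Hz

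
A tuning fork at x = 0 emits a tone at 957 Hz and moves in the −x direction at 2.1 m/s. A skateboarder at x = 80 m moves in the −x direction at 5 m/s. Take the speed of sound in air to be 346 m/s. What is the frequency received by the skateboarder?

The observer lies on the +x side, so the source is heading away from the observer and the observer is heading toward the source.
Both move, so f' = f · (v + v_o)/(v + v_s).
f' = 957 × (346 + 5)/(346 + 2.1) = 957 × 351/348.1 ≈ 965 Hz.

965 Hz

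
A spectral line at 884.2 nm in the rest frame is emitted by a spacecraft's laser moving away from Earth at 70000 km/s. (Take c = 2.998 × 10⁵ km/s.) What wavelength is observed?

β = v/c = 70000/299800 = 0.2335.
Relativistic Doppler for wavelength: λ' = λ₀ · √((1 + β)/(1 − β)).
λ' = 884.2 × √(1.2335/0.7665) = 884.2 × 1.26855 ≈ 1121.7 nm.

1121.7 nm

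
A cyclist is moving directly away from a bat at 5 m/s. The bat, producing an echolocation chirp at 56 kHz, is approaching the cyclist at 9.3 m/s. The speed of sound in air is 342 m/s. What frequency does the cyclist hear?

56.7 kHz

Both move, so f' = f · (v − v_o)/(v − v_s).
f' = 56 × (342 − 5)/(342 − 9.3) = 56 × 337/332.7 ≈ 56.7 kHz.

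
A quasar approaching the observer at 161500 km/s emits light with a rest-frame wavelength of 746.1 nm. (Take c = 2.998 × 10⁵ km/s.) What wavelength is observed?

β = v/c = 161500/299800 = 0.5387.
Relativistic Doppler for wavelength: λ' = λ₀ · √((1 − β)/(1 + β)).
λ' = 746.1 × √(0.4613/1.5387) = 746.1 × 0.54754 ≈ 408.5 nm.

408.5 nm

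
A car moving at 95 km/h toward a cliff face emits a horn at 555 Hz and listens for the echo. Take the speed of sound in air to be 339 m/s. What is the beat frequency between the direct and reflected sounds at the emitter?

94 Hz

95 km/h = 26.39 m/s.
The cliff face receives the sound from a moving source: f₁ = f₀ · v/(v − v_e) = 555 × 339/312.61 ≈ 601.9 Hz.
On the return leg the car is a moving observer: f₂ = f₁ · (v + v_e)/v = 601.9 × 365.39/339 ≈ 648.7 Hz.
Beat against the emitted tone: |f₂ − f₀| = 2v_e·f₀/(v − v_e) = 2 × 26.39 × 555/312.61 ≈ 94 Hz.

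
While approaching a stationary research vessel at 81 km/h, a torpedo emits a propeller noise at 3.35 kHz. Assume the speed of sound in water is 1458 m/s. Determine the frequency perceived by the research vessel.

3.40 kHz

81 km/h = 22.5 m/s.
Only the source moves, toward the listener, so f' = f · v/(v − v_s).
f' = 3.35 × 1458/(1458 − 22.5) = 3.35 × 1458/1436 ≈ 3.40 kHz.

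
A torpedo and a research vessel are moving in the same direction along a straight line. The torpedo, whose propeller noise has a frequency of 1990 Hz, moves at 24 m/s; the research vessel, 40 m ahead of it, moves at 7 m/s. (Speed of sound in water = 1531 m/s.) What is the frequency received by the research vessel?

2012 Hz

The research vessel is ahead, so the torpedo is moving toward it while the research vessel is moving away from the torpedo.
Both move, so f' = f · (v − v_o)/(v − v_s).
f' = 1990 × (1531 − 7)/(1531 − 24) = 1990 × 1524/1507 ≈ 2012 Hz.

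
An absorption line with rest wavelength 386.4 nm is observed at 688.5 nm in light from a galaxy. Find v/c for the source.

λ'/λ₀ = 1.7818 > 1 (redshift), so the source is receding.
λ'/λ₀ = √((1 + β)/(1 − β)) for a receding source ⇒ β = (r² − 1)/(r² + 1) with r = λ'/λ₀.
β = (3.1749 − 1)/(3.1749 + 1) ≈ 0.521.

0.521c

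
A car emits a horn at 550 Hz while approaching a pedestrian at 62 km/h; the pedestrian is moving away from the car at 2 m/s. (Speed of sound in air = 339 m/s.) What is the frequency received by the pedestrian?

576 Hz

62 km/h = 17.22 m/s.
General Doppler shift: f' = f · (v − v_o)/(v − v_s).
f' = 550 × (339 − 2)/(339 − 17.22) = 550 × 337/321.78 ≈ 576 Hz.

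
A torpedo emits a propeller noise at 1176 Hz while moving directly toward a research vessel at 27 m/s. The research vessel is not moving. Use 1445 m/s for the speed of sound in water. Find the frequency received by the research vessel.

1198 Hz

Only the source moves, toward the listener, so f' = f · v/(v − v_s).
f' = 1176 × 1445/(1445 − 27) = 1176 × 1445/1418 ≈ 1198 Hz.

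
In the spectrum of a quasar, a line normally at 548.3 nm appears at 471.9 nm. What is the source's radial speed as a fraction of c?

λ'/λ₀ = 0.8607 < 1 (blueshift), so the source is approaching.
λ'/λ₀ = √((1 − β)/(1 + β)) for an approaching source ⇒ β = (1 − r²)/(1 + r²) with r = λ'/λ₀.
β = (1 − 0.7407)/(1 + 0.7407) ≈ 0.149.

0.149c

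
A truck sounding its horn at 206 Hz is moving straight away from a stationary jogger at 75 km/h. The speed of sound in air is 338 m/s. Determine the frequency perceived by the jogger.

75 km/h = 20.83 m/s.
With the source moving away from a stationary observer, f' = f · v/(v + v_s).
f' = 206 × 338/(338 + 20.83) = 206 × 338/358.8 ≈ 194 Hz.

194 Hz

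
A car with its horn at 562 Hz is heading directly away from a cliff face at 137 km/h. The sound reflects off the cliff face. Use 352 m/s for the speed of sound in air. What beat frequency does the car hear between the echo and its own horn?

110 Hz

137 km/h = 38.06 m/s.
The cliff face receives the sound from a moving source: f₁ = f₀ · v/(v + v_e) = 562 × 352/390.06 ≈ 507.2 Hz.
On the return leg the car is a moving observer: f₂ = f₁ · (v − v_e)/v = 507.2 × 313.94/352 ≈ 452.3 Hz.
Equivalently f₂ = f₀ · (v − v_e)/(v + v_e).
Beat against the emitted tone: |f₂ − f₀| = 2v_e·f₀/(v + v_e) = 2 × 38.06 × 562/390.06 ≈ 110 Hz.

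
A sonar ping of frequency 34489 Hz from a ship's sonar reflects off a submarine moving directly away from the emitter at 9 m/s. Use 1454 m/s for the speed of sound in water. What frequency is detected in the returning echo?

34065 Hz

At the submarine (a moving observer), f₁ = f₀ · (v − u)/v = 34489 × 1445/1454 ≈ 34276 Hz.
On reflection it acts as a source moving away from the stationary detector: f₂ = f₁ · v/(v + u) = 34276 × 1454/1463 ≈ 34065 Hz.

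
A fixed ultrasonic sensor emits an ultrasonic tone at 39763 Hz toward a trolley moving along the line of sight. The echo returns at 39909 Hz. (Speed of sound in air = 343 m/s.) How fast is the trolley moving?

Double Doppler shift off a moving reflector: f₂ = f₀ · (v + u)/(v − u) (u > 0 toward emitter).
Rearranging, u = v · (f₂ − f₀)/(f₂ + f₀) = 343 × 146/79672 ≈ 0.63 m/s.
So the trolley is moving at 0.63 m/s toward the emitter.

0.63 m/s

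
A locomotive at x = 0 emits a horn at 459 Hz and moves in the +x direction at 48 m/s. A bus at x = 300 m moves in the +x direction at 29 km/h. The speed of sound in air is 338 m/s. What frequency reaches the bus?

522 Hz

29 km/h = 8.056 m/s.
The observer lies on the +x side, so the source is heading toward the observer and the observer is heading away from the source.
Both move, so f' = f · (v − v_o)/(v − v_s).
f' = 459 × (338 − 8.056)/(338 − 48) = 459 × 329.94/290 ≈ 522 Hz.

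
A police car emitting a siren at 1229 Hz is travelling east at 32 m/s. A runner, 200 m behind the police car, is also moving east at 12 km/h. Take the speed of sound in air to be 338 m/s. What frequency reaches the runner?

12 km/h = 3.333 m/s.
The runner is behind, so the police car is moving away from it while the runner is moving toward the police car.
General Doppler shift: f' = f · (v + v_o)/(v + v_s).
f' = 1229 × (338 + 3.333)/(338 + 32) = 1229 × 341.33/370 ≈ 1134 Hz.

1134 Hz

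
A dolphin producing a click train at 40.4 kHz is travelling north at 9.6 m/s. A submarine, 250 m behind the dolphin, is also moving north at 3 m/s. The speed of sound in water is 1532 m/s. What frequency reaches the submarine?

The submarine is behind, so the dolphin is moving away from it while the submarine is moving toward the dolphin.
With source receding and observer approaching, f' = f · (v + v_o)/(v + v_s).
f' = 40.4 × (1532 + 3)/(1532 + 9.6) = 40.4 × 1535/1541.6 ≈ 40.2 kHz.

40.2 kHz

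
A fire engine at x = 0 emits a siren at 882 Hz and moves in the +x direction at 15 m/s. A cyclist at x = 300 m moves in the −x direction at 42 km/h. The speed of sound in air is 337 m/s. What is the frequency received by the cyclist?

955 Hz

42 km/h = 11.67 m/s.
The observer lies on the +x side, so the source is heading toward the observer and the observer is heading toward the source.
General Doppler shift: f' = f · (v + v_o)/(v − v_s).
f' = 882 × (337 + 11.67)/(337 − 15) = 882 × 348.67/322 ≈ 955 Hz.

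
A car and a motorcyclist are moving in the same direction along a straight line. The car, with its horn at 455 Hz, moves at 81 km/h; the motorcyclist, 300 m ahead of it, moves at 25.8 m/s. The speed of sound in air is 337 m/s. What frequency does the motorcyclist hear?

81 km/h = 22.5 m/s.
The motorcyclist is ahead, so the car is moving toward it while the motorcyclist is moving away from the car.
General Doppler shift: f' = f · (v − v_o)/(v − v_s).
f' = 455 × (337 − 25.8)/(337 − 22.5) = 455 × 311.2/314.5 ≈ 450 Hz.

450 Hz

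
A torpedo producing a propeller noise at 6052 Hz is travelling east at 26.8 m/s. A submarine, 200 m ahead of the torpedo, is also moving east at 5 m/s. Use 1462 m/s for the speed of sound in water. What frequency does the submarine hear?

The submarine is ahead, so the torpedo is moving toward it while the submarine is moving away from the torpedo.
With source approaching and observer receding, f' = f · (v − v_o)/(v − v_s).
f' = 6052 × (1462 − 5)/(1462 − 26.8) = 6052 × 1457/1435.2 ≈ 6144 Hz.

6144 Hz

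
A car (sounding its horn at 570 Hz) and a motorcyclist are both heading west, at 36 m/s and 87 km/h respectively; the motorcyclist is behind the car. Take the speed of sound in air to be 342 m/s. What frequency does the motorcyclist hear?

87 km/h = 24.17 m/s.
The motorcyclist is behind, so the car is moving away from it while the motorcyclist is moving toward the car.
With source receding and observer approaching, f' = f · (v + v_o)/(v + v_s).
f' = 570 × (342 + 24.17)/(342 + 36) = 570 × 366.17/378 ≈ 552 Hz.

552 Hz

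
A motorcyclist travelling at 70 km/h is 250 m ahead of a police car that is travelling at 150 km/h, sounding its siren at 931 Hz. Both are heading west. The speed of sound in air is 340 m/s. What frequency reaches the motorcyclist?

150 km/h = 41.67 m/s; 70 km/h = 19.44 m/s.
The motorcyclist is ahead, so the police car is moving toward it while the motorcyclist is moving away from the police car.
With source approaching and observer receding, f' = f · (v − v_o)/(v − v_s).
f' = 931 × (340 − 19.44)/(340 − 41.67) = 931 × 320.56/298.33 ≈ 1000 Hz.

1000 Hz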